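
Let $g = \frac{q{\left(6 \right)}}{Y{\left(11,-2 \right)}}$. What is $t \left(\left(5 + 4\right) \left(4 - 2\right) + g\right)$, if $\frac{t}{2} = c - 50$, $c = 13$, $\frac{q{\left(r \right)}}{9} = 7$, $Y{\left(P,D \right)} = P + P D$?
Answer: $- \frac{9990}{11} \approx -908.18$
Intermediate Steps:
$Y{\left(P,D \right)} = P + D P$
$q{\left(r \right)} = 63$ ($q{\left(r \right)} = 9 \cdot 7 = 63$)
$g = - \frac{63}{11}$ ($g = \frac{63}{11 \left(1 - 2\right)} = \frac{63}{11 \left(-1\right)} = \frac{63}{-11} = 63 \left(- \frac{1}{11}\right) = - \frac{63}{11} \approx -5.7273$)
$t = -74$ ($t = 2 \left(13 - 50\right) = 2 \left(-37\right) = -74$)
$t \left(\left(5 + 4\right) \left(4 - 2\right) + g\right) = - 74 \left(\left(5 + 4\right) \left(4 - 2\right) - \frac{63}{11}\right) = - 74 \left(9 \cdot 2 - \frac{63}{11}\right) = - 74 \left(18 - \frac{63}{11}\right) = \left(-74\right) \frac{135}{11} = - \frac{9990}{11}$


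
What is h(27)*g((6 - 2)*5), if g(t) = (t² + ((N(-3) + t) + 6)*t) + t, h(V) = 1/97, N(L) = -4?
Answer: 860/97 ≈ 8.8660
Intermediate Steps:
h(V) = 1/97
g(t) = t + t² + t*(2 + t) (g(t) = (t² + ((-4 + t) + 6)*t) + t = (t² + (2 + t)*t) + t = (t² + t*(2 + t)) + t = t + t² + t*(2 + t))
h(27)*g((6 - 2)*5) = (((6 - 2)*5)*(3 + 2*((6 - 2)*5)))/97 = ((4*5)*(3 + 2*(4*5)))/97 = (20*(3 + 2*20))/97 = (20*(3 + 40))/97 = (20*43)/97 = (1/97)*860 = 860/97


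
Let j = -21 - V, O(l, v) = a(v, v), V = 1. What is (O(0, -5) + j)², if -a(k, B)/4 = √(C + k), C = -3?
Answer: 356 + 352*I*√2 ≈ 356.0 + 497.8*I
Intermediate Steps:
a(k, B) = -4*√(-3 + k)
O(l, v) = -4*√(-3 + v)
j = -22 (j = -21 - 1*1 = -21 - 1 = -22)
(O(0, -5) + j)² = (-4*√(-3 - 5) - 22)² = (-8*I*√2 - 22)² = (-22 - 8*I*√2)²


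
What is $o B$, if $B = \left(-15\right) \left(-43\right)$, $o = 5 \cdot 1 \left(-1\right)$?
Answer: $-3225$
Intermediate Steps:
$o = -5$ ($o = 5 \left(-1\right) = -5$)
$B = 645$
$o B = \left(-5\right) 645 = -3225$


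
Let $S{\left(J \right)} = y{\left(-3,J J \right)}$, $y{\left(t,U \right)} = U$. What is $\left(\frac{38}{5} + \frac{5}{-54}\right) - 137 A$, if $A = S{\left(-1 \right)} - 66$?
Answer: $\frac{2406377}{270} \approx 8912.5$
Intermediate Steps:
$S{\left(J \right)} = J^{2}$ ($S{\left(J \right)} = J J = J^{2}$)
$A = -65$ ($A = \left(-1\right)^{2} - 66 = 1 - 66 = -65$)
$\left(\frac{38}{5} + \frac{5}{-54}\right) - 137 A = \left(\frac{38}{5} + \frac{5}{-54}\right) - -8905 = \left(38 \cdot \frac{1}{5} + 5 \left(- \frac{1}{54}\right)\right) + 8905 = \left(\frac{38}{5} - \frac{5}{54}\right) + 8905 = \frac{2027}{270} + 8905 = \frac{2406377}{270}$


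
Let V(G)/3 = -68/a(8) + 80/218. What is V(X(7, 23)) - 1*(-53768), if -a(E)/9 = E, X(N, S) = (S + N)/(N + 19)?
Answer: 35166845/654 ≈ 53772.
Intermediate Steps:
X(N, S) = (N + S)/(19 + N)
a(E) = -9*E
V(G) = 2573/654 (V(G) = 3*(-68/((-9*8)) + 80/218) = 3*(-68/(-72) + 80*(1/218)) = 3*(-68*(-1/72) + 40/109) = 3*(17/18 + 40/109) = 3*(2573/1962) = 2573/654)
V(X(7, 23)) - 1*(-53768) = 2573/654 - 1*(-53768) = 2573/654 + 53768 = 35166845/654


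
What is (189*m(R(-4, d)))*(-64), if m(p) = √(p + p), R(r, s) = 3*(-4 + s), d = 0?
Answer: -24192*I*√6 ≈ -59258.0*I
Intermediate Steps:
R(r, s) = -12 + 3*s
m(p) = √2*√p (m(p) = √(2*p) = √2*√p)
(189*m(R(-4, d)))*(-64) = (189*(√2*√(-12 + 3*0)))*(-64) = (189*(√2*√(-12 + 0)))*(-64) = (189*(√2*√(-12)))*(-64) = (189*(√2*(2*I*√3)))*(-64) = (189*(2*I*√6))*(-64) = (378*I*√6)*(-64) = -24192*I*√6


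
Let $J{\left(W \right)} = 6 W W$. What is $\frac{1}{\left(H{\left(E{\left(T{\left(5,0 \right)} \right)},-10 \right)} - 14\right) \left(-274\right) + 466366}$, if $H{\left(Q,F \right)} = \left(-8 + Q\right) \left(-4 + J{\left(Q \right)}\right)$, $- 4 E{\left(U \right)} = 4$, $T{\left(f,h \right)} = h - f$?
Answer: $\frac{1}{475134} \approx 2.1047 \cdot 10^{-6}$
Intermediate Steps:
$J{\left(W \right)} = 6 W^{2}$
$E{\left(U \right)} = -1$ ($E{\left(U \right)} = \left(- \frac{1}{4}\right) 4 = -1$)
$H{\left(Q,F \right)} = \left(-8 + Q\right) \left(-4 + 6 Q^{2}\right)$
$\frac{1}{\left(H{\left(E{\left(T{\left(5,0 \right)} \right)},-10 \right)} - 14\right) \left(-274\right) + 466366} = \frac{1}{\left(\left(32 - 48 \left(-1\right)^{2} - -4 + 6 \left(-1\right)^{3}\right) - 14\right) \left(-274\right) + 466366} = \frac{1}{\left(\left(32 - 48 + 4 + 6 \left(-1\right)\right) - 14\right) \left(-274\right) + 466366} = \frac{1}{\left(\left(32 - 48 + 4 - 6\right) - 14\right) \left(-274\right) + 466366} = \frac{1}{\left(-18 - 14\right) \left(-274\right) + 466366} = \frac{1}{\left(-32\right) \left(-274\right) + 466366} = \frac{1}{8768 + 466366} = \frac{1}{475134}$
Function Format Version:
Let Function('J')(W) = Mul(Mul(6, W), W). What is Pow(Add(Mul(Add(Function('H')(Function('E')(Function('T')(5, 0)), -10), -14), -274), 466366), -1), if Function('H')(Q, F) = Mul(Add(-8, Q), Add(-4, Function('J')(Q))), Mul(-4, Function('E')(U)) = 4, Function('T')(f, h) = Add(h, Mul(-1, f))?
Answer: Rational(1, 475134) ≈ 2.1047e-6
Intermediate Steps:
Function('J')(W) = Mul(6, Pow(W, 2))
Function('E')(U) = -1 (Function('E')(U) = Mul(Rational(-1, 4), 4) = -1)
Function('H')(Q, F) = Mul(Add(-8, Q), Add(-4, Mul(6, Pow(Q, 2))))
Pow(Add(Mul(Add(Function('H')(Function('E')(Function('T')(5, 0)), -10), -14), -274), 466366), -1) = Pow(Add(Mul(Add(Add(32, Mul(-48, Pow(-1, 2)), Mul(-4, -1), Mul(6, Pow(-1, 3))), -14), -274), 466366), -1) = Pow(Add(Mul(Add(Add(32, Mul(-48, 1), 4, Mul(6, -1)), -14), -274), 466366), -1) = Pow(Add(Mul(Add(Add(32, -48, 4, -6), -14), -274), 466366), -1) = Pow(Add(Mul(Add(-18, -14), -274), 466366), -1) = Pow(Add(Mul(-32, -274), 466366), -1) = Pow(Add(8768, 466366), -1) = Pow(475134, -1) = Rational(1, 475134)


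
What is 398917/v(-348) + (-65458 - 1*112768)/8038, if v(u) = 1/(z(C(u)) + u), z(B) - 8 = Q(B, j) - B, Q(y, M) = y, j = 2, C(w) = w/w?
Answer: -545104212933/4019 ≈ -1.3563e+8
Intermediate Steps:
C(w) = 1
z(B) = 8 (z(B) = 8 + (B - B) = 8 + 0 = 8)
v(u) = 1/(8 + u)
398917/v(-348) + (-65458 - 1*112768)/8038 = 398917/(1/(8 - 348)) + (-65458 - 1*112768)/8038 = 398917/(1/(-340)) + (-65458 - 112768)*(1/8038) = 398917/(-1/340) - 178226*1/8038 = 398917*(-340) - 89113/4019 = -135631780 - 89113/4019 = -545104212933/4019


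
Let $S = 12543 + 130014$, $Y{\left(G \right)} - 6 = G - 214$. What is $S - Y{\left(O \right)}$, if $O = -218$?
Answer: $142983$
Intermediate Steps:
$Y{\left(G \right)} = -208 + G$ ($Y{\left(G \right)} = 6 + \left(G - 214\right) = 6 + \left(-214 + G\right) = -208 + G$)
$S = 142557$
$S - Y{\left(O \right)} = 142557 - \left(-208 - 218\right) = 142557 - -426 = 142557 + 426 = 142983$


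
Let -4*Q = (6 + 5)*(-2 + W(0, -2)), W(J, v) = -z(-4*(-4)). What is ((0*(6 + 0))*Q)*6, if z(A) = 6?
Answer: 0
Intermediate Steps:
W(J, v) = -6 (W(J, v) = -1*6 = -6)
Q = 22 (Q = -(6 + 5)*(-2 - 6)/4 = -11*(-8)/4 = -¼*(-88) = 22)
((0*(6 + 0))*Q)*6 = ((0*(6 + 0))*22)*6 = ((0*6)*22)*6 = (0*22)*6 = 0*6 = 0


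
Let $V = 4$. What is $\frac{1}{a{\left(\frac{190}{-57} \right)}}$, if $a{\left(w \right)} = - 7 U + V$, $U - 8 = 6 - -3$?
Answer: $- \frac{1}{115} \approx -0.0086956$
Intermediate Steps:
$U = 17$ ($U = 8 + \left(6 - -3\right) = 8 + \left(6 + 3\right) = 8 + 9 = 17$)
$a{\left(w \right)} = -115$ ($a{\left(w \right)} = \left(-7\right) 17 + 4 = -119 + 4 = -115$)
$\frac{1}{a{\left(\frac{190}{-57} \right)}} = \frac{1}{-115} = - \frac{1}{115}$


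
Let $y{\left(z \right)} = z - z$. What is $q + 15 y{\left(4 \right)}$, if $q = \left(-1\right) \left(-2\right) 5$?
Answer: $10$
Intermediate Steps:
$y{\left(z \right)} = 0$
$q = 10$ ($q = 2 \cdot 5 = 10$)
$q + 15 y{\left(4 \right)} = 10 + 15 \cdot 0 = 10 + 0 = 10$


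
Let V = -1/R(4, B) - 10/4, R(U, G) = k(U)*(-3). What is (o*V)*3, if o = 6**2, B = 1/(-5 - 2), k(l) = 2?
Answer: -252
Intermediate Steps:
B = -1/7 (B = 1/(-7) = -1/7 ≈ -0.14286)
R(U, G) = -6 (R(U, G) = 2*(-3) = -6)
V = -7/3 (V = -1/(-6) - 10/4 = -1*(-1/6) - 10*1/4 = 1/6 - 5/2 = -7/3 ≈ -2.3333)
o = 36
(o*V)*3 = (36*(-7/3))*3 = -84*3 = -252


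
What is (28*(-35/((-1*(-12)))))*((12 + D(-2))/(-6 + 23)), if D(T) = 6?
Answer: -1470/17 ≈ -86.471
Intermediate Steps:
(28*(-35/((-1*(-12)))))*((12 + D(-2))/(-6 + 23)) = (28*(-35/((-1*(-12)))))*((12 + 6)/(-6 + 23)) = (28*(-35/12))*(18/17) = -245/3*18/17 = -1470/17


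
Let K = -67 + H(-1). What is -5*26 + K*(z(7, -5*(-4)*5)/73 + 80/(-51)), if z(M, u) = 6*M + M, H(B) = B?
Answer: -15106/219 ≈ -68.977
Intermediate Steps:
K = -68 (K = -67 - 1 = -68)
z(M, u) = 7*M
-5*26 + K*(z(7, -5*(-4)*5)/73 + 80/(-51)) = -5*26 - 68*((7*7)/73 + 80/(-51)) = -130 - 68*(49*(1/73) + 80*(-1/51)) = -130 - 68*(49/73 - 80/51) = -130 - 68*(-3341/3723) = -130 + 13364/219 = -15106/219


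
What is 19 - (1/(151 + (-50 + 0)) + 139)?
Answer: -12121/101 ≈ -120.01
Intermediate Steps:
19 - (1/(151 + (-50 + 0)) + 139) = 19 - (1/(151 - 50) + 139) = 19 - (1/101 + 139) = 19 - 1*14040/101 = 19 - 14040/101 = -12121/101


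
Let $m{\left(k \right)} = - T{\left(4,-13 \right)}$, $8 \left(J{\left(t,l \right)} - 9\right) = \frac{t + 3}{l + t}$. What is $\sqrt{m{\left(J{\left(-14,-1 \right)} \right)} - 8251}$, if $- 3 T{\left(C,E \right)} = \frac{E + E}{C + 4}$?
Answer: $\frac{5 i \sqrt{11883}}{6} \approx 90.841 i$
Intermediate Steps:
$J{\left(t,l \right)} = 9 + \frac{3 + t}{8 \left(l + t\right)}$ ($J{\left(t,l \right)} = 9 + \frac{\left(t + 3\right) \frac{1}{l + t}}{8} = 9 + \frac{\left(3 + t\right) \frac{1}{l + t}}{8} = 9 + \frac{\frac{1}{l + t} \left(3 + t\right)}{8} = 9 + \frac{3 + t}{8 \left(l + t\right)}$)
$T{\left(C,E \right)} = - \frac{2 E}{3 \left(4 + C\right)}$ ($T{\left(C,E \right)} = - \frac{\left(E + E\right) \frac{1}{C + 4}}{3} = - \frac{2 E \frac{1}{4 + C}}{3} = - \frac{2 E}{3 \left(4 + C\right)}$)
$m{\left(k \right)} = - \frac{13}{12}$ ($m{\left(k \right)} = - \frac{\left(-2\right) \left(-13\right)}{12 + 3 \cdot 4} = - \frac{\left(-2\right) \left(-13\right)}{12 + 12} = - \frac{\left(-2\right) \left(-13\right)}{24} = \left(-1\right) \frac{13}{12} = - \frac{13}{12}$)
$\sqrt{m{\left(J{\left(-14,-1 \right)} \right)} - 8251} = \sqrt{- \frac{13}{12} - 8251} = \sqrt{- \frac{99025}{12}} = \frac{5 i \sqrt{11883}}{6}$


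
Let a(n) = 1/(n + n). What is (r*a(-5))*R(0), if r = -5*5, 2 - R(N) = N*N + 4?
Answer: -5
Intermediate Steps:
R(N) = -2 - N² (R(N) = 2 - (N*N + 4) = 2 - (N² + 4) = 2 - (4 + N²) = 2 + (-4 - N²) = -2 - N²)
a(n) = 1/(2*n)
r = -25
(r*a(-5))*R(0) = (-25/(2*(-5)))*(-2 - 1*0²) = (-25*(-1)/(2*5))*(-2 - 1*0) = (-25*(-⅒))*(-2 + 0) = (5/2)*(-2) = -5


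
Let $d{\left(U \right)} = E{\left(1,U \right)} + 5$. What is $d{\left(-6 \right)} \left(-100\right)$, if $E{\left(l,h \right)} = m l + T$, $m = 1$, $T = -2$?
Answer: $-400$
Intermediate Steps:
$E{\left(l,h \right)} = -2 + l$ ($E{\left(l,h \right)} = 1 l - 2 = l - 2 = -2 + l$)
$d{\left(U \right)} = 4$ ($d{\left(U \right)} = \left(-2 + 1\right) + 5 = -1 + 5 = 4$)
$d{\left(-6 \right)} \left(-100\right) = 4 \left(-100\right) = -400$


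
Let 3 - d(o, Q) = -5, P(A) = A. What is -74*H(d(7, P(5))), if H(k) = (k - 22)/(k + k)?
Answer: 259/4 ≈ 64.750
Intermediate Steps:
d(o, Q) = 8 (d(o, Q) = 3 - 1*(-5) = 3 + 5 = 8)
H(k) = (-22 + k)/(2*k) (H(k) = (-22 + k)/((2*k)) = (-22 + k)*(1/(2*k)) = (-22 + k)/(2*k))
-74*H(d(7, P(5))) = -37*(-22 + 8)/8 = -37*(-14)/8 = -74*(-7/8) = 259/4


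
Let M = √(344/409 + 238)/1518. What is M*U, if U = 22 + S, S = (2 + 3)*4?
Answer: 189*√54806/103477 ≈ 0.42759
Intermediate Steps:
S = 20 (S = 5*4 = 20)
U = 42 (U = 22 + 20 = 42)
M = 9*√54806/206954 (M = √(344*(1/409) + 238)*(1/1518) = √(344/409 + 238)*(1/1518) = √(97686/409)*(1/1518) = (27*√54806/409)*(1/1518) = 9*√54806/206954 ≈ 0.010181)
M*U = (9*√54806/206954)*42 = 189*√54806/103477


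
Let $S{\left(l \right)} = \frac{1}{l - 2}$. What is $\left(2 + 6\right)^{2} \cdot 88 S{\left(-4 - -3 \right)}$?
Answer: $- \frac{5632}{3} \approx -1877.3$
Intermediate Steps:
$S{\left(l \right)} = \frac{1}{-2 + l}$
$\left(2 + 6\right)^{2} \cdot 88 S{\left(-4 - -3 \right)} = \frac{\left(2 + 6\right)^{2} \cdot 88}{-2 - 1} = \frac{8^{2} \cdot 88}{-2 + \left(-4 + 3\right)} = \frac{64 \cdot 88}{-2 - 1} = \frac{5632}{-3} = 5632 \left(- \frac{1}{3}\right) = - \frac{5632}{3}$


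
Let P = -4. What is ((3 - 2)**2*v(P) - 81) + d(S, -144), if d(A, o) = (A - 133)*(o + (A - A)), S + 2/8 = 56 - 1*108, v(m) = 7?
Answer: 26602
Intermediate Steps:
S = -209/4 (S = -1/4 + (56 - 1*108) = -1/4 + (56 - 108) = -1/4 - 52 = -209/4 ≈ -52.250)
d(A, o) = o*(-133 + A) (d(A, o) = (-133 + A)*(o + 0) = (-133 + A)*o = o*(-133 + A))
((3 - 2)**2*v(P) - 81) + d(S, -144) = ((3 - 2)**2*7 - 81) - 144*(-133 - 209/4) = (1**2*7 - 81) - 144*(-741/4) = (1*7 - 81) + 26676 = (7 - 81) + 26676 = -74 + 26676 = 26602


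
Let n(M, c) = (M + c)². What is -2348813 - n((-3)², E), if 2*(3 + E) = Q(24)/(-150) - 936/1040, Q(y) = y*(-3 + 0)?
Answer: -23488465241/10000 ≈ -2.3488e+6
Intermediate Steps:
Q(y) = -3*y (Q(y) = y*(-3) = -3*y)
E = -321/100 (E = -3 + (-3*24/(-150) - 936/1040)/2 = -3 + (-72*(-1/150) - 936*1/1040)/2 = -3 + (12/25 - 9/10)/2 = -3 + (½)*(-21/50) = -3 - 21/100 = -321/100 ≈ -3.2100)
-2348813 - n((-3)², E) = -2348813 - ((-3)² - 321/100)² = -2348813 - (9 - 321/100)² = -2348813 - (579/100)² = -2348813 - 1*335241/10000 = -2348813 - 335241/10000 = -23488465241/10000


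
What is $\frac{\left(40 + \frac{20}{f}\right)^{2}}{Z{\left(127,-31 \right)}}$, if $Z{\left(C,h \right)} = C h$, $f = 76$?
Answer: $- \frac{585225}{1421257} \approx -0.41177$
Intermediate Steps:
$\frac{\left(40 + \frac{20}{f}\right)^{2}}{Z{\left(127,-31 \right)}} = \frac{\left(40 + \frac{20}{76}\right)^{2}}{127 \left(-31\right)} = \frac{\left(40 + 20 \cdot \frac{1}{76}\right)^{2}}{-3937} = \left(40 + \frac{5}{19}\right)^{2} \left(- \frac{1}{3937}\right) = \left(\frac{765}{19}\right)^{2} \left(- \frac{1}{3937}\right) = \frac{585225}{361} \left(- \frac{1}{3937}\right) = - \frac{585225}{1421257}$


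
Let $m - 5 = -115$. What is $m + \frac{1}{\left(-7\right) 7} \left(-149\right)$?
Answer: $- \frac{5241}{49} \approx -106.96$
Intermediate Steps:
$m = -110$ ($m = 5 - 115 = -110$)
$m + \frac{1}{\left(-7\right) 7} \left(-149\right) = -110 + \frac{1}{\left(-7\right) 7} \left(-149\right) = -110 + \frac{1}{-49} \left(-149\right) = -110 - - \frac{149}{49} = -110 + \frac{149}{49} = - \frac{5241}{49}$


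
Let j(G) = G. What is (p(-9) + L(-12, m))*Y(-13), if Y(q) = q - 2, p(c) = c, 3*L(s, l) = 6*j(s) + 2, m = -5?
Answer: 485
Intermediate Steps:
L(s, l) = ⅔ + 2*s (L(s, l) = (6*s + 2)/3 = (2 + 6*s)/3 = ⅔ + 2*s)
Y(q) = -2 + q
(p(-9) + L(-12, m))*Y(-13) = (-9 + (⅔ + 2*(-12)))*(-2 - 13) = (-9 + (⅔ - 24))*(-15) = (-9 - 70/3)*(-15) = -97/3*(-15) = 485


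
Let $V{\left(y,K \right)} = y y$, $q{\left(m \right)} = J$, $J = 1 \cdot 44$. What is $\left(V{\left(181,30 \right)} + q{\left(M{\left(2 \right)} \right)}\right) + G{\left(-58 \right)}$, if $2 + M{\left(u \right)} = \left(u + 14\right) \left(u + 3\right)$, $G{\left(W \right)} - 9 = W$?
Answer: $32756$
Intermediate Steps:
$G{\left(W \right)} = 9 + W$
$M{\left(u \right)} = -2 + \left(3 + u\right) \left(14 + u\right)$ ($M{\left(u \right)} = -2 + \left(u + 14\right) \left(u + 3\right) = -2 + \left(14 + u\right) \left(3 + u\right) = -2 + \left(3 + u\right) \left(14 + u\right)$)
$J = 44$
$q{\left(m \right)} = 44$
$V{\left(y,K \right)} = y^{2}$
$\left(V{\left(181,30 \right)} + q{\left(M{\left(2 \right)} \right)}\right) + G{\left(-58 \right)} = \left(181^{2} + 44\right) + \left(9 - 58\right) = \left(32761 + 44\right) - 49 = 32805 - 49 = 32756$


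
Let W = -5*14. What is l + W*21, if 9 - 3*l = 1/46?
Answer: -202447/138 ≈ -1467.0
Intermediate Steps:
l = 413/138 (l = 3 - ⅓/46 = 3 - ⅓*1/46 = 3 - 1/138 = 413/138 ≈ 2.9928)
W = -70
l + W*21 = 413/138 - 70*21 = 413/138 - 1470 = -202447/138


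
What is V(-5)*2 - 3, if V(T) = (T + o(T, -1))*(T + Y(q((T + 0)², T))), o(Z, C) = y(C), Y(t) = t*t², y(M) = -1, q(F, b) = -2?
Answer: 153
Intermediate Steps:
Y(t) = t³
o(Z, C) = -1
V(T) = (-1 + T)*(-8 + T) (V(T) = (T - 1)*(T + (-2)³) = (-1 + T)*(T - 8) = (-1 + T)*(-8 + T))
V(-5)*2 - 3 = (8 + (-5)² - 9*(-5))*2 - 3 = (8 + 25 + 45)*2 - 3 = 78*2 - 3 = 156 - 3 = 153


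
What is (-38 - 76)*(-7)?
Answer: 798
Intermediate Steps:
(-38 - 76)*(-7) = -114*(-7) = 798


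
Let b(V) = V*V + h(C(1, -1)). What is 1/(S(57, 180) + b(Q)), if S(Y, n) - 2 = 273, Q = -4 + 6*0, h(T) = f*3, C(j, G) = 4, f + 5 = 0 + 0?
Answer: 1/276 ≈ 0.0036232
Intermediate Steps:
f = -5 (f = -5 + (0 + 0) = -5 + 0 = -5)
h(T) = -15 (h(T) = -5*3 = -15)
Q = -4 (Q = -4 + 0 = -4)
b(V) = -15 + V² (b(V) = V*V - 15 = V² - 15 = -15 + V²)
S(Y, n) = 275 (S(Y, n) = 2 + 273 = 275)
1/(S(57, 180) + b(Q)) = 1/(275 + (-15 + (-4)²)) = 1/(275 + (-15 + 16)) = 1/(275 + 1) = 1/276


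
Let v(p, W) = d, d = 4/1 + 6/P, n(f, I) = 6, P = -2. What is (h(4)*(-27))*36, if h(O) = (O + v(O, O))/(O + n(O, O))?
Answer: -486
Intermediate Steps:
d = 1 (d = 4/1 + 6/(-2) = 4*1 + 6*(-1/2) = 4 - 3 = 1)
v(p, W) = 1
h(O) = (1 + O)/(6 + O) (h(O) = (O + 1)/(O + 6) = (1 + O)/(6 + O))
(h(4)*(-27))*36 = (((1 + 4)/(6 + 4))*(-27))*36 = ((5/10)*(-27))*36 = (((1/10)*5)*(-27))*36 = ((1/2)*(-27))*36 = -27/2*36 = -486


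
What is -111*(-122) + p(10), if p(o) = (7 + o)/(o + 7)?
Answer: 13543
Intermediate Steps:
p(o) = 1 (p(o) = (7 + o)/(7 + o) = 1)
-111*(-122) + p(10) = -111*(-122) + 1 = 13542 + 1 = 13543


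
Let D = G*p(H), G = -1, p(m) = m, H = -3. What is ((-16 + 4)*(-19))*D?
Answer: 684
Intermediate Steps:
D = 3 (D = -1*(-3) = 3)
((-16 + 4)*(-19))*D = ((-16 + 4)*(-19))*3 = -12*(-19)*3 = 228*3 = 684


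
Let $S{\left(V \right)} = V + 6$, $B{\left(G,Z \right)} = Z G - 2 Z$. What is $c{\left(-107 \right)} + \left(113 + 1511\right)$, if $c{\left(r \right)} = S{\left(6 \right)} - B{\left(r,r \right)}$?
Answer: $-10027$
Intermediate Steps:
$B{\left(G,Z \right)} = - 2 Z + G Z$ ($B{\left(G,Z \right)} = G Z - 2 Z = - 2 Z + G Z$)
$S{\left(V \right)} = 6 + V$
$c{\left(r \right)} = 12 - r \left(-2 + r\right)$ ($c{\left(r \right)} = \left(6 + 6\right) - r \left(-2 + r\right) = 12 - r \left(-2 + r\right)$)
$c{\left(-107 \right)} + \left(113 + 1511\right) = \left(12 - - 107 \left(-2 - 107\right)\right) + \left(113 + 1511\right) = \left(12 - \left(-107\right) \left(-109\right)\right) + 1624 = \left(12 - 11663\right) + 1624 = -11651 + 1624 = -10027$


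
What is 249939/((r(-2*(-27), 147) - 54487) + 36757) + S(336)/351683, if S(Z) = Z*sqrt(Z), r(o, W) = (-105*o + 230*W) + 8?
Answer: 249939/10418 + 1344*sqrt(21)/351683 ≈ 24.009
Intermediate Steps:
r(o, W) = 8 - 105*o + 230*W
S(Z) = Z**(3/2)
249939/((r(-2*(-27), 147) - 54487) + 36757) + S(336)/351683 = 249939/(((8 - (-210)*(-27) + 230*147) - 54487) + 36757) + 336**(3/2)/351683 = 249939/(((8 - 105*54 + 33810) - 54487) + 36757) + (1344*sqrt(21))*(1/351683) = 249939/(((8 - 5670 + 33810) - 54487) + 36757) + 1344*sqrt(21)/351683 = 249939/((28148 - 54487) + 36757) + 1344*sqrt(21)/351683 = 249939/(-26339 + 36757) + 1344*sqrt(21)/351683 = 249939/10418 + 1344*sqrt(21)/351683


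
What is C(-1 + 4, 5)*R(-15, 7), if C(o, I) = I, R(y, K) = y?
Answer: -75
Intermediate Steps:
C(-1 + 4, 5)*R(-15, 7) = 5*(-15) = -75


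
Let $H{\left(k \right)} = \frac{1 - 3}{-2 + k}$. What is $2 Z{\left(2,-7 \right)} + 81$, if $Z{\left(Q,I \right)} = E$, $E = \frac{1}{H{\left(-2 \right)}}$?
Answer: $85$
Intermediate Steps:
$H{\left(k \right)} = - \frac{2}{-2 + k}$
$E = 2$ ($E = \frac{1}{\left(-2\right) \frac{1}{-2 - 2}} = \frac{1}{\left(-2\right) \frac{1}{-4}} = \frac{1}{\left(-2\right) \left(- \frac{1}{4}\right)} = \frac{1}{\frac{1}{2}} = 2$)
$Z{\left(Q,I \right)} = 2$
$2 Z{\left(2,-7 \right)} + 81 = 2 \cdot 2 + 81 = 4 + 81 = 85$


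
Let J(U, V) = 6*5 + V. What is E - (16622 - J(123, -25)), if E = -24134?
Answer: -40751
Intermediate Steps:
J(U, V) = 30 + V
E - (16622 - J(123, -25)) = -24134 - (16622 - (30 - 25)) = -24134 - (16622 - 1*5) = -24134 - (16622 - 5) = -24134 - 1*16617 = -24134 - 16617 = -40751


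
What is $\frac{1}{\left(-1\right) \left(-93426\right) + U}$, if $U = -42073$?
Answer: $\frac{1}{51353} \approx 1.9473 \cdot 10^{-5}$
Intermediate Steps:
$\frac{1}{\left(-1\right) \left(-93426\right) + U} = \frac{1}{\left(-1\right) \left(-93426\right) - 42073} = \frac{1}{93426 - 42073} = \frac{1}{51353}$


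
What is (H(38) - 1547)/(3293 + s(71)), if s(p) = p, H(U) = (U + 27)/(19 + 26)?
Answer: -6955/15138 ≈ -0.45944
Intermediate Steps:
H(U) = 3/5 + U/45 (H(U) = (27 + U)/45 = (27 + U)*(1/45) = 3/5 + U/45)
(H(38) - 1547)/(3293 + s(71)) = ((3/5 + (1/45)*38) - 1547)/(3293 + 71) = ((3/5 + 38/45) - 1547)/3364 = (13/9 - 1547)*(1/3364) = -13910/9*1/3364 = -6955/15138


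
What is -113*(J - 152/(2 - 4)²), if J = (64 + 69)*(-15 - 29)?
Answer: 665570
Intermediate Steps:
J = -5852 (J = 133*(-44) = -5852)
-113*(J - 152/(2 - 4)²) = -113*(-5852 - 152/(2 - 4)²) = -113*(-5852 - 152/((-2)²)) = -113*(-5852 - 152/4) = -113*(-5852 - 152*¼) = -113*(-5852 - 38) = -113*(-5890) = 665570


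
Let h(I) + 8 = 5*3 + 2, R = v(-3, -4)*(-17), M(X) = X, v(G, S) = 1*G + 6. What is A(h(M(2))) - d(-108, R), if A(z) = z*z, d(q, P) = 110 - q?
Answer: -137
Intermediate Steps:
v(G, S) = 6 + G (v(G, S) = G + 6 = 6 + G)
R = -51 (R = (6 - 3)*(-17) = 3*(-17) = -51)
h(I) = 9 (h(I) = -8 + (5*3 + 2) = -8 + (15 + 2) = -8 + 17 = 9)
A(z) = z²
A(h(M(2))) - d(-108, R) = 9² - (110 - 1*(-108)) = 81 - (110 + 108) = 81 - 1*218 = 81 - 218 = -137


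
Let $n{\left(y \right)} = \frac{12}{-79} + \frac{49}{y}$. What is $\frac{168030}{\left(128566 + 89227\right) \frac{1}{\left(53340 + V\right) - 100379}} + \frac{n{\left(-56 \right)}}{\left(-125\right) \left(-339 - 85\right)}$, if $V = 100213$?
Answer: $\frac{299280972419772343}{7295194328000} \approx 41024.0$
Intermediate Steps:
$n{\left(y \right)} = - \frac{12}{79} + \frac{49}{y}$ ($n{\left(y \right)} = 12 \left(- \frac{1}{79}\right) + \frac{49}{y} = - \frac{12}{79} + \frac{49}{y}$)
$\frac{168030}{\left(128566 + 89227\right) \frac{1}{\left(53340 + V\right) - 100379}} + \frac{n{\left(-56 \right)}}{\left(-125\right) \left(-339 - 85\right)} = \frac{168030}{\left(128566 + 89227\right) \frac{1}{\left(53340 + 100213\right) - 100379}} + \frac{- \frac{12}{79} + \frac{49}{-56}}{\left(-125\right) \left(-339 - 85\right)} = \frac{168030}{217793 \frac{1}{153553 - 100379}} + \frac{- \frac{12}{79} + 49 \left(- \frac{1}{56}\right)}{\left(-125\right) \left(-424\right)} = \frac{168030}{217793 \cdot \frac{1}{53174}} + \frac{- \frac{12}{79} - \frac{7}{8}}{53000} = \frac{168030}{217793 \cdot \frac{1}{53174}} - \frac{649}{33496000} = \frac{168030}{\frac{217793}{53174}} - \frac{649}{33496000} = 168030 \cdot \frac{53174}{217793} - \frac{649}{33496000} = \frac{8934827220}{217793} - \frac{649}{33496000} = \frac{299280972419772343}{7295194328000}$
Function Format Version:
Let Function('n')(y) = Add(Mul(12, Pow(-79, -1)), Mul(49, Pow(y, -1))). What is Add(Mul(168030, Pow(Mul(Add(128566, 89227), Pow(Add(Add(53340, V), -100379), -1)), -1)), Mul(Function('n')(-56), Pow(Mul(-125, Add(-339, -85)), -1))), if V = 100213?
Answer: Rational(299280972419772343, 7295194328000) ≈ 41024.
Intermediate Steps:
Function('n')(y) = Add(Rational(-12, 79), Mul(49, Pow(y, -1))) (Function('n')(y) = Add(Mul(12, Rational(-1, 79)), Mul(49, Pow(y, -1))) = Add(Rational(-12, 79), Mul(49, Pow(y, -1))))
Add(Mul(168030, Pow(Mul(Add(128566, 89227), Pow(Add(Add(53340, V), -100379), -1)), -1)), Mul(Function('n')(-56), Pow(Mul(-125, Add(-339, -85)), -1))) = Add(Mul(168030, Pow(Mul(Add(128566, 89227), Pow(Add(Add(53340, 100213), -100379), -1)), -1)), Mul(Add(Rational(-12, 79), Mul(49, Pow(-56, -1))), Pow(Mul(-125, Add(-339, -85)), -1))) = Add(Mul(168030, Pow(Mul(217793, Pow(Add(153553, -100379), -1)), -1)), Mul(Add(Rational(-12, 79), Mul(49, Rational(-1, 56))), Pow(Mul(-125, -424), -1))) = Add(Mul(168030, Pow(Mul(217793, Pow(53174, -1)), -1)), Mul(Add(Rational(-12, 79), Rational(-7, 8)), Pow(53000, -1))) = Add(Mul(168030, Pow(Mul(217793, Rational(1, 53174)), -1)), Mul(Rational(-649, 632), Rational(1, 53000))) = Add(Mul(168030, Pow(Rational(217793, 53174), -1)), Rational(-649, 33496000)) = Add(Mul(168030, Rational(53174, 217793)), Rational(-649, 33496000)) = Add(Rational(8934827220, 217793), Rational(-649, 33496000)) = Rational(299280972419772343, 7295194328000)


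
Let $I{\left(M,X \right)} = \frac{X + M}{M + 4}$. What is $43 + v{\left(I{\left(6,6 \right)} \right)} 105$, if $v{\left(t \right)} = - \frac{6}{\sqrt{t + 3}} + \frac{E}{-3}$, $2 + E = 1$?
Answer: $78 - 30 \sqrt{105} \approx -229.41$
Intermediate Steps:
$E = -1$ ($E = -2 + 1 = -1$)
$I{\left(M,X \right)} = \frac{M + X}{4 + M}$
$v{\left(t \right)} = \frac{1}{3} - \frac{6}{\sqrt{3 + t}}$ ($v{\left(t \right)} = - \frac{6}{\sqrt{t + 3}} - \frac{1}{-3} = - \frac{6}{\sqrt{3 + t}} - - \frac{1}{3} = - \frac{6}{\sqrt{3 + t}} + \frac{1}{3} = \frac{1}{3} - \frac{6}{\sqrt{3 + t}}$)
$43 + v{\left(I{\left(6,6 \right)} \right)} 105 = 43 + \left(\frac{1}{3} - \frac{6}{\sqrt{3 + \frac{6 + 6}{4 + 6}}}\right) 105 = 43 + \left(\frac{1}{3} - \frac{6}{\sqrt{3 + \frac{1}{10} \cdot 12}}\right) 105 = 43 + \left(\frac{1}{3} - \frac{6}{\sqrt{3 + \frac{6}{5}}}\right) 105 = 43 + \left(\frac{1}{3} - \frac{6}{\frac{1}{5} \sqrt{105}}\right) 105 = 43 + \left(\frac{1}{3} - 6 \frac{\sqrt{105}}{21}\right) 105 = 43 + \left(\frac{1}{3} - \frac{2 \sqrt{105}}{7}\right) 105 = 43 + \left(35 - 30 \sqrt{105}\right) = 78 - 30 \sqrt{105}$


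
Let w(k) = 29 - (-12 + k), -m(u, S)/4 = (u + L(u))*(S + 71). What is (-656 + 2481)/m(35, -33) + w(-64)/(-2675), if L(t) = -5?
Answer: -214427/487920 ≈ -0.43947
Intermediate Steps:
m(u, S) = -4*(-5 + u)*(71 + S) (m(u, S) = -4*(u - 5)*(S + 71) = -4*(-5 + u)*(71 + S))
w(k) = 41 - k (w(k) = 29 + (12 - k) = 41 - k)
(-656 + 2481)/m(35, -33) + w(-64)/(-2675) = (-656 + 2481)/(1420 - 284*35 + 20*(-33) - 4*(-33)*35) + (41 - 1*(-64))/(-2675) = 1825/(1420 - 9940 - 660 + 4620) + (41 + 64)*(-1/2675) = 1825/(-4560) + 105*(-1/2675) = 1825*(-1/4560) - 21/535 = -365/912 - 21/535 = -214427/487920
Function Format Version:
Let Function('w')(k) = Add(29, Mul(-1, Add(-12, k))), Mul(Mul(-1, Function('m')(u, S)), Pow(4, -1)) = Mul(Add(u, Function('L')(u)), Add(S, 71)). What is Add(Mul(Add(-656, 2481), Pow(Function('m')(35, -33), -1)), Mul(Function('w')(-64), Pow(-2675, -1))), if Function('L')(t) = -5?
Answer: Rational(-214427, 487920) ≈ -0.43947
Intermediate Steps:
Function('m')(u, S) = Mul(-4, Add(-5, u), Add(71, S)) (Function('m')(u, S) = Mul(-4, Mul(Add(u, -5), Add(S, 71))) = Mul(-4, Mul(Add(-5, u), Add(71, S))) = Mul(-4, Add(-5, u), Add(71, S)))
Function('w')(k) = Add(41, Mul(-1, k)) (Function('w')(k) = Add(29, Add(12, Mul(-1, k))) = Add(41, Mul(-1, k)))
Add(Mul(Add(-656, 2481), Pow(Function('m')(35, -33), -1)), Mul(Function('w')(-64), Pow(-2675, -1))) = Add(Mul(Add(-656, 2481), Pow(Add(1420, Mul(-284, 35), Mul(20, -33), Mul(-4, -33, 35)), -1)), Mul(Add(41, Mul(-1, -64)), Pow(-2675, -1))) = Add(Mul(1825, Pow(Add(1420, -9940, -660, 4620), -1)), Mul(Add(41, 64), Rational(-1, 2675))) = Add(Mul(1825, Pow(-4560, -1)), Mul(105, Rational(-1, 2675))) = Add(Mul(1825, Rational(-1, 4560)), Rational(-21, 535)) = Add(Rational(-365, 912), Rational(-21, 535)) = Rational(-214427, 487920)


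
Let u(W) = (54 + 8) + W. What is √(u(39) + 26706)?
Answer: √26807 ≈ 163.73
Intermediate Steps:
u(W) = 62 + W
√(u(39) + 26706) = √((62 + 39) + 26706) = √(101 + 26706) = √26807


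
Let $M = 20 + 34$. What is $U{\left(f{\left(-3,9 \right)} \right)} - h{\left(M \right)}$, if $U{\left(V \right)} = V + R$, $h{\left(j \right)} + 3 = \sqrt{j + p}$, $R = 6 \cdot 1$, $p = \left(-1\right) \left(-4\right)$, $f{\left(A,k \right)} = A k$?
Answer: $-18 - \sqrt{58} \approx -25.616$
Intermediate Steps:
$M = 54$
$p = 4$
$R = 6$
$h{\left(j \right)} = -3 + \sqrt{4 + j}$ ($h{\left(j \right)} = -3 + \sqrt{j + 4} = -3 + \sqrt{4 + j}$)
$U{\left(V \right)} = 6 + V$ ($U{\left(V \right)} = V + 6 = 6 + V$)
$U{\left(f{\left(-3,9 \right)} \right)} - h{\left(M \right)} = \left(6 - 27\right) - \left(-3 + \sqrt{4 + 54}\right) = \left(6 - 27\right) - \left(-3 + \sqrt{58}\right) = -21 + \left(3 - \sqrt{58}\right) = -18 - \sqrt{58}$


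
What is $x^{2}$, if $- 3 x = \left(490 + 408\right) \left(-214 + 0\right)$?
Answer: $\frac{36930077584}{9} \approx 4.1033 \cdot 10^{9}$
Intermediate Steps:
$x = \frac{192172}{3}$ ($x = - \frac{\left(490 + 408\right) \left(-214 + 0\right)}{3} = - \frac{898 \left(-214\right)}{3} = \left(- \frac{1}{3}\right) \left(-192172\right) = \frac{192172}{3} \approx 64057.0$)
$x^{2} = \left(\frac{192172}{3}\right)^{2} = \frac{36930077584}{9}$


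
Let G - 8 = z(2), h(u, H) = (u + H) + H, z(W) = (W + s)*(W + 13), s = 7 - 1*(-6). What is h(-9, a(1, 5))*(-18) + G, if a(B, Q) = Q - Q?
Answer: 395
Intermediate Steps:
s = 13 (s = 7 + 6 = 13)
a(B, Q) = 0
z(W) = (13 + W)² (z(W) = (W + 13)*(W + 13) = (13 + W)*(13 + W) = (13 + W)²)
h(u, H) = u + 2*H (h(u, H) = (H + u) + H = u + 2*H)
G = 233 (G = 8 + (169 + 2² + 26*2) = 8 + (169 + 4 + 52) = 8 + 225 = 233)
h(-9, a(1, 5))*(-18) + G = (-9 + 2*0)*(-18) + 233 = (-9 + 0)*(-18) + 233 = -9*(-18) + 233 = 162 + 233 = 395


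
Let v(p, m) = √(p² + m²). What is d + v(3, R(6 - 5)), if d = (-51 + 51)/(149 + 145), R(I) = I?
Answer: √10 ≈ 3.1623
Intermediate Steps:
v(p, m) = √(m² + p²)
d = 0 (d = 0/294 = 0*(1/294) = 0)
d + v(3, R(6 - 5)) = 0 + √((6 - 5)² + 3²) = 0 + √(1² + 9) = 0 + √(1 + 9) = 0 + √10 = √10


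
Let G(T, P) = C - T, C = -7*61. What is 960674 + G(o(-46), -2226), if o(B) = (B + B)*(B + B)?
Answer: 951783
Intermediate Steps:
o(B) = 4*B**2 (o(B) = (2*B)*(2*B) = 4*B**2)
C = -427
G(T, P) = -427 - T
960674 + G(o(-46), -2226) = 960674 + (-427 - 4*(-46)**2) = 960674 + (-427 - 4*2116) = 960674 + (-427 - 1*8464) = 960674 + (-427 - 8464) = 960674 - 8891 = 951783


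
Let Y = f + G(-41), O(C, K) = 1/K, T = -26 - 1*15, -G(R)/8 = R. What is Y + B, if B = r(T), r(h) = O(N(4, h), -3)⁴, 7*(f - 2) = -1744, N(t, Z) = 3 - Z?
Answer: 45853/567 ≈ 80.870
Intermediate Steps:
G(R) = -8*R
f = -1730/7 (f = 2 + (⅐)*(-1744) = 2 - 1744/7 = -1730/7 ≈ -247.14)
T = -41 (T = -26 - 15 = -41)
r(h) = 1/81 (r(h) = (1/(-3))⁴ = (-⅓)⁴ = 1/81)
Y = 566/7 (Y = -1730/7 - 8*(-41) = -1730/7 + 328 = 566/7 ≈ 80.857)
B = 1/81 ≈ 0.012346
Y + B = 566/7 + 1/81 = 45853/567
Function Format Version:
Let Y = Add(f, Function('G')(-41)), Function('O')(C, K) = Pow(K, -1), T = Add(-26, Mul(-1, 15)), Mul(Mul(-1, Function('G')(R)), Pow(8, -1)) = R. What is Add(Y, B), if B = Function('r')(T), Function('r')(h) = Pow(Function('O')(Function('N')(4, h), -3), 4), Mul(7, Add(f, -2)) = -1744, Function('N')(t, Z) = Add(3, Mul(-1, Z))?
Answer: Rational(45853, 567) ≈ 80.870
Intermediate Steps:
Function('G')(R) = Mul(-8, R)
f = Rational(-1730, 7) (f = Add(2, Mul(Rational(1, 7), -1744)) = Add(2, Rational(-1744, 7)) = Rational(-1730, 7) ≈ -247.14)
T = -41 (T = Add(-26, -15) = -41)
Function('r')(h) = Rational(1, 81) (Function('r')(h) = Pow(Pow(-3, -1), 4) = Pow(Rational(-1, 3), 4) = Rational(1, 81))
Y = Rational(566, 7) (Y = Add(Rational(-1730, 7), Mul(-8, -41)) = Add(Rational(-1730, 7), 328) = Rational(566, 7) ≈ 80.857)
B = Rational(1, 81) ≈ 0.012346
Add(Y, B) = Add(Rational(566, 7), Rational(1, 81)) = Rational(45853, 567)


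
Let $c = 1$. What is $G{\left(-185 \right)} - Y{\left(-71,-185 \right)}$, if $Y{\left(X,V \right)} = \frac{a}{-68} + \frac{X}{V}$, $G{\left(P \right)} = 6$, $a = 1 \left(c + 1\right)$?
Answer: $\frac{35511}{6290} \approx 5.6456$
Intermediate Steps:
$a = 2$ ($a = 1 \left(1 + 1\right) = 1 \cdot 2 = 2$)
$Y{\left(X,V \right)} = - \frac{1}{34} + \frac{X}{V}$ ($Y{\left(X,V \right)} = \frac{2}{-68} + \frac{X}{V} = 2 \left(- \frac{1}{68}\right) + \frac{X}{V} = - \frac{1}{34} + \frac{X}{V}$)
$G{\left(-185 \right)} - Y{\left(-71,-185 \right)} = 6 - \frac{-71 - - \frac{185}{34}}{-185} = 6 - - \frac{-71 + \frac{185}{34}}{185} = 6 - \left(- \frac{1}{185}\right) \left(- \frac{2229}{34}\right) = 6 - \frac{2229}{6290} = \frac{35511}{6290}$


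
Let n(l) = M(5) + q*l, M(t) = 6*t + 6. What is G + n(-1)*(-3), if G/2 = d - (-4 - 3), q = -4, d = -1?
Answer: -108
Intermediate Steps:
M(t) = 6 + 6*t
G = 12 (G = 2*(-1 - (-4 - 3)) = 2*(-1 - 1*(-7)) = 2*(-1 + 7) = 2*6 = 12)
n(l) = 36 - 4*l (n(l) = (6 + 6*5) - 4*l = (6 + 30) - 4*l = 36 - 4*l)
G + n(-1)*(-3) = 12 + (36 - 4*(-1))*(-3) = 12 + (36 + 4)*(-3) = 12 + 40*(-3) = 12 - 120 = -108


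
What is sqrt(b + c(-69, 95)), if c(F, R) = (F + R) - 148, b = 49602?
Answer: 2*sqrt(12370) ≈ 222.44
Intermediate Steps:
c(F, R) = -148 + F + R
sqrt(b + c(-69, 95)) = sqrt(49602 + (-148 - 69 + 95)) = sqrt(49602 - 122) = sqrt(49480) = 2*sqrt(12370)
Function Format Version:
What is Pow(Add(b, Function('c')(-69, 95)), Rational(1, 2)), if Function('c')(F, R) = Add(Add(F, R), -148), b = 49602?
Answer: Mul(2, Pow(12370, Rational(1, 2))) ≈ 222.44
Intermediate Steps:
Function('c')(F, R) = Add(-148, F, R)
Pow(Add(b, Function('c')(-69, 95)), Rational(1, 2)) = Pow(Add(49602, Add(-148, -69, 95)), Rational(1, 2)) = Pow(Add(49602, -122), Rational(1, 2)) = Pow(49480, Rational(1, 2)) = Mul(2, Pow(12370, Rational(1, 2)))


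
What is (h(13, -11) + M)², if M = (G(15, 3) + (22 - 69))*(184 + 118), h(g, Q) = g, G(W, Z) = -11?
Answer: 306355009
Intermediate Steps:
M = -17516 (M = (-11 + (22 - 69))*(184 + 118) = (-11 - 47)*302 = -58*302 = -17516)
(h(13, -11) + M)² = (13 - 17516)² = (-17503)² = 306355009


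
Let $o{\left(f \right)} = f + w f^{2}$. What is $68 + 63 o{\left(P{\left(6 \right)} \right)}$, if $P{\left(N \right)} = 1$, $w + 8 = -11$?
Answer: $-1066$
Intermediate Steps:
$w = -19$ ($w = -8 - 11 = -19$)
$o{\left(f \right)} = f - 19 f^{2}$
$68 + 63 o{\left(P{\left(6 \right)} \right)} = 68 + 63 \cdot 1 \left(1 - 19\right) = 68 + 63 \cdot 1 \left(-18\right) = 68 + 63 \left(-18\right) = 68 - 1134 = -1066$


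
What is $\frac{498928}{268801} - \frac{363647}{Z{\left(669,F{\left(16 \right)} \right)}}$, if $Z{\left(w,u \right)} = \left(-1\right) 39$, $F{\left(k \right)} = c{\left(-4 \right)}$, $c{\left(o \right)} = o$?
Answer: $\frac{7520625803}{806403} \approx 9326.1$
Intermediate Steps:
$F{\left(k \right)} = -4$
$Z{\left(w,u \right)} = -39$
$\frac{498928}{268801} - \frac{363647}{Z{\left(669,F{\left(16 \right)} \right)}} = \frac{498928}{268801} - \frac{363647}{-39} = 498928 \cdot \frac{1}{268801} - - \frac{363647}{39} = \frac{498928}{268801} + \frac{363647}{39} = \frac{7520625803}{806403}$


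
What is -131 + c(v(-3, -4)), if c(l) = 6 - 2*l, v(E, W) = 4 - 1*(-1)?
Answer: -135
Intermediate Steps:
v(E, W) = 5 (v(E, W) = 4 + 1 = 5)
-131 + c(v(-3, -4)) = -131 + (6 - 2*5) = -131 + (6 - 10) = -131 - 4 = -135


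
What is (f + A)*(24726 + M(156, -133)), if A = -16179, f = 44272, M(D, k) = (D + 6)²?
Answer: 1431900210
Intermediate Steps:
M(D, k) = (6 + D)²
(f + A)*(24726 + M(156, -133)) = (44272 - 16179)*(24726 + (6 + 156)²) = 28093*(24726 + 162²) = 28093*(24726 + 26244) = 28093*50970 = 1431900210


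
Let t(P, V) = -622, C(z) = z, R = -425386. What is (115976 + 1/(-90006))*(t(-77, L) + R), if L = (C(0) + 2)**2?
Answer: -2223449891258420/45003 ≈ -4.9407e+10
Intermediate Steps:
L = 4 (L = (0 + 2)**2 = 2**2 = 4)
(115976 + 1/(-90006))*(t(-77, L) + R) = (115976 + 1/(-90006))*(-622 - 425386) = (115976 - 1/90006)*(-426008) = (10438535855/90006)*(-426008) = -2223449891258420/45003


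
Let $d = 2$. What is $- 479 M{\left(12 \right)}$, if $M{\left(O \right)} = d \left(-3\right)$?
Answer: $2874$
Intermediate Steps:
$M{\left(O \right)} = -6$ ($M{\left(O \right)} = 2 \left(-3\right) = -6$)
$- 479 M{\left(12 \right)} = \left(-479\right) \left(-6\right) = 2874$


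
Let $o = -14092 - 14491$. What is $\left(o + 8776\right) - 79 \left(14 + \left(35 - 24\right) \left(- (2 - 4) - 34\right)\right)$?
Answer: $6895$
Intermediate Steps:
$o = -28583$ ($o = -14092 - 14491 = -28583$)
$\left(o + 8776\right) - 79 \left(14 + \left(35 - 24\right) \left(- (2 - 4) - 34\right)\right) = \left(-28583 + 8776\right) - 79 \left(14 + \left(35 - 24\right) \left(- (2 - 4) - 34\right)\right) = -19807 - 79 \left(14 + 11 \left(\left(-1\right) \left(-2\right) - 34\right)\right) = -19807 - 79 \left(14 + 11 \left(2 - 34\right)\right) = -19807 - 79 \left(14 + 11 \left(-32\right)\right) = -19807 - 79 \left(14 - 352\right) = -19807 - -26702 = -19807 + 26702 = 6895$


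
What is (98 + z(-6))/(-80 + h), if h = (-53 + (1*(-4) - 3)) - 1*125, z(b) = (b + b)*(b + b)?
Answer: -242/265 ≈ -0.91321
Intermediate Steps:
z(b) = 4*b**2 (z(b) = (2*b)*(2*b) = 4*b**2)
h = -185 (h = (-53 + (-4 - 3)) - 125 = (-53 - 7) - 125 = -60 - 125 = -185)
(98 + z(-6))/(-80 + h) = (98 + 4*(-6)**2)/(-80 - 185) = (98 + 4*36)/(-265) = (98 + 144)*(-1/265) = 242*(-1/265) = -242/265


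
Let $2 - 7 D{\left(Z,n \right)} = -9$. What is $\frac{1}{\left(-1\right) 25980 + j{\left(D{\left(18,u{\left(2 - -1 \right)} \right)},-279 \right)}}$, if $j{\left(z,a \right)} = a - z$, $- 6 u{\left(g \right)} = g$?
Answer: $- \frac{7}{183824} \approx -3.808 \cdot 10^{-5}$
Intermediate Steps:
$u{\left(g \right)} = - \frac{g}{6}$
$D{\left(Z,n \right)} = \frac{11}{7}$ ($D{\left(Z,n \right)} = \frac{2}{7} - - \frac{9}{7} = \frac{2}{7} + \frac{9}{7} = \frac{11}{7}$)
$\frac{1}{\left(-1\right) 25980 + j{\left(D{\left(18,u{\left(2 - -1 \right)} \right)},-279 \right)}} = \frac{1}{\left(-1\right) 25980 - \frac{1964}{7}} = \frac{1}{-25980 - \frac{1964}{7}} = \frac{1}{- \frac{183824}{7}} = - \frac{7}{183824}$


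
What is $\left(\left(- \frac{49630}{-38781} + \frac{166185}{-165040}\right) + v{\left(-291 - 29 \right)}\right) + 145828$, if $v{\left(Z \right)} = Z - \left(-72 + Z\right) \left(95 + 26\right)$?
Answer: $\frac{246979611092063}{1280083248} \approx 1.9294 \cdot 10^{5}$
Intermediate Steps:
$v{\left(Z \right)} = 8712 - 120 Z$ ($v{\left(Z \right)} = Z - \left(-72 + Z\right) 121 = Z - \left(-8712 + 121 Z\right) = 8712 - 120 Z$)
$\left(\left(- \frac{49630}{-38781} + \frac{166185}{-165040}\right) + v{\left(-291 - 29 \right)}\right) + 145828 = \left(\left(- \frac{49630}{-38781} + \frac{166185}{-165040}\right) - \left(-8712 + 120 \left(-291 - 29\right)\right)\right) + 145828 = \left(\left(\left(-49630\right) \left(- \frac{1}{38781}\right) + 166185 \left(- \frac{1}{165040}\right)\right) + \left(8712 - -38400\right)\right) + 145828 = \left(\left(\frac{49630}{38781} - \frac{33237}{33008}\right) + \left(8712 + 38400\right)\right) + 145828 = \left(\frac{349222943}{1280083248} + 47112\right) + 145828 = \frac{60307631202719}{1280083248} + 145828 = \frac{246979611092063}{1280083248}$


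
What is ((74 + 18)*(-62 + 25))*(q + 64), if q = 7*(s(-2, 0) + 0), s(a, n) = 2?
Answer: -265512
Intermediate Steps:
q = 14 (q = 7*(2 + 0) = 7*2 = 14)
((74 + 18)*(-62 + 25))*(q + 64) = ((74 + 18)*(-62 + 25))*(14 + 64) = (92*(-37))*78 = -3404*78 = -265512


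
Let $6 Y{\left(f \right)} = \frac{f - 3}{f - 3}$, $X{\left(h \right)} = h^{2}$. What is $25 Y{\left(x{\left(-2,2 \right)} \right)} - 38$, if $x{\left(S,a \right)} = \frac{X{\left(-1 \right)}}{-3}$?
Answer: $- \frac{203}{6} \approx -33.833$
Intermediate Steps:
$x{\left(S,a \right)} = - \frac{1}{3}$ ($x{\left(S,a \right)} = \frac{\left(-1\right)^{2}}{-3} = 1 \left(- \frac{1}{3}\right) = - \frac{1}{3}$)
$Y{\left(f \right)} = \frac{1}{6}$ ($Y{\left(f \right)} = \frac{\left(f - 3\right) \frac{1}{f - 3}}{6} = \frac{\left(-3 + f\right) \frac{1}{-3 + f}}{6} = \frac{1}{6} \cdot 1 = \frac{1}{6}$)
$25 Y{\left(x{\left(-2,2 \right)} \right)} - 38 = 25 \cdot \frac{1}{6} - 38 = \frac{25}{6} - 38 = - \frac{203}{6}$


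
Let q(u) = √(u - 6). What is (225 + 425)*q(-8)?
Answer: 650*I*√14 ≈ 2432.1*I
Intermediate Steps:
q(u) = √(-6 + u)
(225 + 425)*q(-8) = (225 + 425)*√(-6 - 8) = 650*√(-14) = 650*(I*√14) = 650*I*√14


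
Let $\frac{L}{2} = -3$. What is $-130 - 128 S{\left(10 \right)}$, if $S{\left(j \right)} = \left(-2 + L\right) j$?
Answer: $10110$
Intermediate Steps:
$L = -6$ ($L = 2 \left(-3\right) = -6$)
$S{\left(j \right)} = - 8 j$ ($S{\left(j \right)} = \left(-2 - 6\right) j = - 8 j$)
$-130 - 128 S{\left(10 \right)} = -130 - 128 \left(\left(-8\right) 10\right) = -130 - -10240 = -130 + 10240 = 10110$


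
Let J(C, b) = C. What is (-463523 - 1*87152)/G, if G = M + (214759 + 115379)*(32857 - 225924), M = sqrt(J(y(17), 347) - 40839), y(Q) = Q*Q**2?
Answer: 17549668971870525/2031314332677237786221 + 550675*I*sqrt(35926)/4062628665354475572442 ≈ 8.6396e-6 + 2.5692e-14*I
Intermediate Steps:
y(Q) = Q**3
M = I*sqrt(35926) (M = sqrt(17**3 - 40839) = sqrt(4913 - 40839) = sqrt(-35926) = I*sqrt(35926) ≈ 189.54*I)
G = -63738753246 + I*sqrt(35926) (G = I*sqrt(35926) + (214759 + 115379)*(32857 - 225924) = I*sqrt(35926) + 330138*(-193067) = I*sqrt(35926) - 63738753246 = -63738753246 + I*sqrt(35926) ≈ -6.3739e+10 + 189.54*I)
(-463523 - 1*87152)/G = (-463523 - 1*87152)/(-63738753246 + I*sqrt(35926)) = (-463523 - 87152)/(-63738753246 + I*sqrt(35926)) = -550675/(-63738753246 + I*sqrt(35926))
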